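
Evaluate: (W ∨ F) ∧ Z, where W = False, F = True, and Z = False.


W = False, F = True, Z = False
Step 1: W ∨ F = False OR True = True
Step 2: True ∧ Z = True AND False = False
OR is true when at least one operand is true; AND requires both.

False


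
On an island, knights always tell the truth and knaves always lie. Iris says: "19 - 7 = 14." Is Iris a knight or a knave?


Statement: "19 - 7 = 14."
Actual: 19 - 7 = 12
Claimed: 14
Statement is FALSE → Iris lies → Knave

Knave


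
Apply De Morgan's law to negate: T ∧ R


De Morgan's law: ¬(P ∧ Q) ≡ ¬P ∨ ¬Q
¬(T ∧ R) = ¬T ∨ ¬R

¬T ∨ ¬R


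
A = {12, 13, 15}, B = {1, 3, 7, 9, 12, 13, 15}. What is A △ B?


A = {12, 13, 15}
B = {1, 3, 7, 9, 12, 13, 15}
Operation: symmetric difference
In A only: [], in B only: [1, 3, 7, 9]

{1, 3, 7, 9}


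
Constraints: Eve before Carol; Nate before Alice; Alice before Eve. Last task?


Constraints: Eve before Carol; Nate before Alice; Alice before Eve
The last task can have nothing scheduled after it, so it must never appear on the left of a 'before'.
Tasks appearing before some other task: Eve, Nate, Alice.
The only task not in that list is Carol → it is last.

Carol


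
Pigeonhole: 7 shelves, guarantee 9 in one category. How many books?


Pigeonhole: to guarantee k in one of n categories, need (k-1)×n + 1.
k = 9, n = 7
Minimum = (9-1) × 7 + 1 = 8 × 7 + 1

57


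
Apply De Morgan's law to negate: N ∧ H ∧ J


De Morgan's law: ¬(P ∧ Q ∧ R) ≡ ¬P ∨ ¬Q ∨ ¬R
¬(N ∧ H ∧ J) = ¬N ∨ ¬H ∨ ¬J

¬N ∨ ¬H ∨ ¬J


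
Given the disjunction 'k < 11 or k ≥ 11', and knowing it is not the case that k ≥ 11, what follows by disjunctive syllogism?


Disjunctive syllogism: P ∨ Q, ¬P ⊢ Q
Disjunction: k < 11 ∨ k ≥ 11
We know it is not the case that k ≥ 11.
By disjunctive syllogism, the other disjunct must be true.

k < 11


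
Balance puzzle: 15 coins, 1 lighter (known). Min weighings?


Each weighing has 3 outcomes (left heavy / balance / right heavy), so k weighings distinguish at most 3^k cases; splitting into three near-equal groups achieves this.
Need 3^k ≥ 15: 3^2 = 9 < 15 ≤ 3^3 = 27
k = ⌈log₃(15)⌉ = 3

3


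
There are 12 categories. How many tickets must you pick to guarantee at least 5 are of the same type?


Pigeonhole: to guarantee k in one of n categories, need (k-1)×n + 1.
k = 5, n = 12
Minimum = (5-1) × 12 + 1 = 4 × 12 + 1

49


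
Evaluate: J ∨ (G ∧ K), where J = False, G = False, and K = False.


J = False, G = False, K = False
Step 1: G ∧ K = False AND False = False
Step 2: J ∨ False = False OR False = False
AND evaluated first (higher precedence); then OR applied.

False


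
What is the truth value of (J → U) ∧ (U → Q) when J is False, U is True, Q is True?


J = False, U = True, Q = True
Step 1: J → U is false only when J=True and U=False. Result: True
Step 2: U → Q is false only when U=True and Q=False. Result: True
Step 3: True ∧ True = True

True


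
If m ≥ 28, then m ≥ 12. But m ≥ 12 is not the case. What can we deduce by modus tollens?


Modus tollens: P → Q, ¬Q ⊢ ¬P
P: m ≥ 28
Q: m ≥ 12
We have P → Q and Q is false.
By modus tollens, P must be false.

It is not the case that m ≥ 28


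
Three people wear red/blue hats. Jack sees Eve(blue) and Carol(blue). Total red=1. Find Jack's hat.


Total red = 1, seen red = 0
Own red = 1 - 0 = 1
Jack's hat is red.

red


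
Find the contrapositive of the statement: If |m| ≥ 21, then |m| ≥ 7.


Original: If |m| ≥ 21, then |m| ≥ 7
Contrapositive: If ¬Q, then ¬P
Negate Q: not (|m| ≥ 7)
Negate P: not (|m| ≥ 21)

If not (|m| ≥ 7), then not (|m| ≥ 21).


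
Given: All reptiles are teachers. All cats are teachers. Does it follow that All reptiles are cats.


Premise 1: All reptiles are teachers.
Premise 2: All cats are teachers.
Conclusion: All reptiles are cats.
Fallacy: undistributed middle. teachers is predicate in both.
Counterexample: reptiles and cats could be disjoint subsets of teachers.

Invalid


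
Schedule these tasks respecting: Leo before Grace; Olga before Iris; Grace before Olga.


Constraints: Leo before Grace; Olga before Iris; Grace before Olga
Method: repeatedly schedule the remaining task that has no remaining task required before it.
  Step 1: remaining {Grace, Leo, Olga, Iris}; every task except Leo still has a predecessor pending → schedule Leo.
  Step 2: remaining {Grace, Olga, Iris}; every task except Grace still has a predecessor pending → schedule Grace.
  Step 3: remaining {Olga, Iris}; every task except Olga still has a predecessor pending → schedule Olga.
  Step 4: only Iris remains → schedule Iris.
Resulting order:

Leo → Grace → Olga → Iris


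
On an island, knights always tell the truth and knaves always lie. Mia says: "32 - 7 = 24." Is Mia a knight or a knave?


Statement: "32 - 7 = 24."
Actual: 32 - 7 = 25
Claimed: 24
Statement is FALSE → Mia lies → Knave

Knave


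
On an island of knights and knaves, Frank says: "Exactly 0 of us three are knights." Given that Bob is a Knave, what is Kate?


Frank claims exactly 0 knights among Frank, Bob, Kate.
Given: Bob is a Knave.

Case 1: Frank is a Knight (tells truth)
  Then exactly 0 of the three are knights.
  Counting Frank, Bob: 1 knight(s) so far. Need -1 more → impossible.
Case 2: Frank is a Knave (lies)
  Then the count is NOT 0.
  If Kate = Knave, count = 0 = 0 → claim would be true, contradicts lie.
  If Kate = Knight, count = 1 ≠ 0 → lie confirmed ✓

Kate is a Knight.

Knight


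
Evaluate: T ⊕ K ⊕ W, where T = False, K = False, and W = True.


T = False, K = False, W = True
Step 1: T ⊕ K = False XOR False = False
Step 2: False ⊕ W = False XOR True = True
XOR is true when an odd number of operands are true.

True


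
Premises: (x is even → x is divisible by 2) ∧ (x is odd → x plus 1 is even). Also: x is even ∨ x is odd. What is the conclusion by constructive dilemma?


Constructive dilemma: (P → Q) ∧ (R → S), P ∨ R ⊢ Q ∨ S
Premise 1: x is even → x is divisible by 2
Premise 2: x is odd → x plus 1 is even
Premise 3: x is even ∨ x is odd
Case 1: Assuming x is even, then by Premise 1, x is divisible by 2.
Case 2: Assuming x is odd, then by Premise 2, x plus 1 is even.
Since one of x is even or x is odd must hold, we get x is divisible by 2 or x plus 1 is even.

x is divisible by 2 or x plus 1 is even.


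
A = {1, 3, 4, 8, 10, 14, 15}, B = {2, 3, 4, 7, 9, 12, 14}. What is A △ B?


A = {1, 3, 4, 8, 10, 14, 15}
B = {2, 3, 4, 7, 9, 12, 14}
Operation: symmetric difference
In A only: [1, 8, 10, 15], in B only: [2, 7, 9, 12]

{1, 2, 7, 8, 9, 10, 12, 15}


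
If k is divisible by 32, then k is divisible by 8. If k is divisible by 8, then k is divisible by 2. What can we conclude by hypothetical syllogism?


Hypothetical syllogism: P → Q, Q → R ⊢ P → R
Premise 1: k is divisible by 32 → k is divisible by 8
Premise 2: k is divisible by 8 → k is divisible by 2
Chain the implications: the middle term (k is divisible by 8) links the two.
Conclusion: If k is divisible by 32, then k is divisible by 2.

If k is divisible by 32, then k is divisible by 2.


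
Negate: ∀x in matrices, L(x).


Original: ∀x L(x)
Rule: ¬∀→∃, ¬∃→∀, negate predicate.
Negation: ∃x ¬L(x)

∃x ¬L(x)


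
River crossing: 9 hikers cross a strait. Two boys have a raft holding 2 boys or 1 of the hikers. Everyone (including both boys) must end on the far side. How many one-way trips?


Per crossing of one of the hikers: boys→, one←, one of the hikers→, one← = 4 trips
9 × 4 = 36, + 1 final boys→ = 37
Minimum trips = 37

37


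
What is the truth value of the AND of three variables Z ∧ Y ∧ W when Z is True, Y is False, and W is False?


Z = True, Y = False, W = False
Step 1: Z ∧ Y = True AND False = False
Step 2: (False) ∧ W = (False) AND False = False
AND is true only when ALL operands are true.

False


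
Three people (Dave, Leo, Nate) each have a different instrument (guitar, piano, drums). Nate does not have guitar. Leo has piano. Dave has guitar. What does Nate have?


From clues:
  Leo → piano
  Dave → guitar
By elimination, Nate gets the remaining.

drums


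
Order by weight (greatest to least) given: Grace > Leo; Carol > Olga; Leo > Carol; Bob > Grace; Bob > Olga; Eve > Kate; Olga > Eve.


Constraints: Grace > Leo; Carol > Olga; Leo > Carol; Bob > Grace; Bob > Olga; Eve > Kate; Olga > Eve
Method: at each step, the next-highest is the one remaining person who never appears on the smaller side of a constraint between remaining people.
  Step 1: remaining {Grace, Olga, Kate, Bob, Carol, Leo, Eve}; on the smaller side: {Grace, Olga, Kate, Carol, Leo, Eve} → Bob is next (Bob > Grace; Bob > Olga).
  Step 2: remaining {Grace, Olga, Kate, Carol, Leo, Eve}; on the smaller side: {Olga, Kate, Carol, Leo, Eve} → Grace is next (Grace > Leo).
  Step 3: remaining {Olga, Kate, Carol, Leo, Eve}; on the smaller side: {Olga, Kate, Carol, Eve} → Leo is next (Leo > Carol).
  Step 4: remaining {Olga, Kate, Carol, Eve}; on the smaller side: {Olga, Kate, Eve} → Carol is next (Carol > Olga).
  Step 5: remaining {Olga, Kate, Eve}; on the smaller side: {Kate, Eve} → Olga is next (Olga > Eve).
  Step 6: remaining {Kate, Eve}; on the smaller side: {Kate} → Eve is next (Eve > Kate).
  Step 7: only Kate remains → lowest.
Final ranking (highest to lowest):

Bob > Grace > Leo > Carol > Olga > Eve > Kate


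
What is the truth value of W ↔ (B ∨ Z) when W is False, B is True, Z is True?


W = False, B = True, Z = True
Step 1: B ∨ Z = True OR True = True
Step 2: W ↔ (True): true when both sides have same truth value.
Result: False ↔ True = False

False


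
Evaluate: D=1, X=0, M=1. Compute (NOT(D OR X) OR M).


D OR X = 1
NOT(1) = 0
0 OR 1 = 1

1


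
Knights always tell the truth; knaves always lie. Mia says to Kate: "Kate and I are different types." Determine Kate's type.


Mia says: "Kate and I are different types."
Case 1: Mia is a Knight (truth-teller)
  Statement is true → they ARE different → Kate is a Knave
Case 2: Mia is a Knave (liar)
  Statement is false → they are NOT different → Kate is a Knave
In both cases, Kate is a Knave.

Knave


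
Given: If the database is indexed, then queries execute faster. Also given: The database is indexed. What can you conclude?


Modus ponens: P → Q, P ⊢ Q
P: the database is indexed
Q: queries execute faster
We have P → Q and P is true.
By modus ponens, Q must be true.

Queries execute faster


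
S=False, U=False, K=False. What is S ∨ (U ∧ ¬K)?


S = False, U = False, K = False
Expression: S ∨ (U ∧ ¬K)
Step 1: ¬K = NOT False = True
Step 2: U ∧ ¬K = False AND True = False
Step 3: S ∨ (False) = False OR False = False

False


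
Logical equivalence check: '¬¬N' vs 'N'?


Expression 1: ¬¬N
Expression 2: N
Truth table (N | Expr1 Expr2):
  T |   T     T
  F |   F     F
All 2 rows agree, so the expressions are logically equivalent.

Yes


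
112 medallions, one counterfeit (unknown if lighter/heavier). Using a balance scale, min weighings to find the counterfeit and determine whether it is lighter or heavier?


Let n = 112. 224 possibilities (n medallions × lighter/heavier); each weighing has 3 outcomes.
Bound for k weighings: say the first weighing puts j medallions on each pan. If it tips, the 2j weighed medallions remain suspects (each with a known direction) and k-1 weighings give 3^(k-1) outcomes; 3^(k-1) is odd, so 2j ≤ 3^(k-1) - 1. If it balances, the n - 2j unweighed medallions remain with direction unknown: 2(n - 2j) ≤ 3^(k-1) - 1 by the same parity argument. Adding, n ≤ (3^(k-1) - 1) + (3^(k-1) - 1)/2 = (3^k - 3)/2, and the classical three-group strategy achieves this (3 medallions in 2 weighings, 12 in 3, 39 in 4, 120 in 5).
So we need the smallest k with (3^k - 3)/2 ≥ 112.
k = 4: (3^4 - 3)/2 = 39 < 112 ✗
k = 5: (3^5 - 3)/2 = 120 ≥ 112 ✓

5


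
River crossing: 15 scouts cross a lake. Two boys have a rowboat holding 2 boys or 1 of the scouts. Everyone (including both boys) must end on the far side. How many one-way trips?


Per crossing of one of the scouts: boys→, one←, one of the scouts→, one← = 4 trips
15 × 4 = 60, + 1 final boys→ = 61
Minimum trips = 61

61


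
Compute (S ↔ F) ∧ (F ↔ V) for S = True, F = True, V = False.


S = True, F = True, V = False
Step 1: S ↔ F is true when S and F have the same value. Result: True
Step 2: F ↔ V is true when F and V have the same value. Result: False
Step 3: True ∧ False = False

False


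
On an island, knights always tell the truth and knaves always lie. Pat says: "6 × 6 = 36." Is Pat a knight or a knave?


Statement: "6 × 6 = 36."
Actual: 6 × 6 = 36
Claimed: 36
Statement is TRUE → Pat tells the truth → Knight

Knight


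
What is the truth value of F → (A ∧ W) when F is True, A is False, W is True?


F = True, A = False, W = True
Step 1: A ∧ W = False AND True = False
Step 2: F → (False): false only when F=True and consequent=False.
Result: False

False


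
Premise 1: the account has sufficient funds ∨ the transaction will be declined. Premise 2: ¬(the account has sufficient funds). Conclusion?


Disjunctive syllogism: P ∨ Q, ¬P ⊢ Q
Disjunction: the account has sufficient funds ∨ the transaction will be declined
We know it is not the case that the account has sufficient funds.
By disjunctive syllogism, the other disjunct must be true.

The transaction will be declined


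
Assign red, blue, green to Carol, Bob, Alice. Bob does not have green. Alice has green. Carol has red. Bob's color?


From clues:
  Alice → green
  Carol → red
By elimination, Bob gets the remaining.

blue


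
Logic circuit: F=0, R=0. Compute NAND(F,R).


F AND R = 0
NOT(0) = 1

1


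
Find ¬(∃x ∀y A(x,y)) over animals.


Original: ∃x ∀y A(x,y)
Rule: ¬∀→∃, ¬∃→∀, negate predicate.
Negation: ∀x ∃y ¬A(x,y)

∀x ∃y ¬A(x,y)


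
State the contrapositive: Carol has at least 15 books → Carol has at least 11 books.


Original: If Carol has at least 15 books, then Carol has at least 11 books
Contrapositive: If ¬Q, then ¬P
Negate Q: not (Carol has at least 11 books)
Negate P: not (Carol has at least 15 books)

If not (Carol has at least 11 books), then not (Carol has at least 15 books).


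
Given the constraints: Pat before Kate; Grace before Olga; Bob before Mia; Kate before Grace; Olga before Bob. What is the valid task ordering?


Constraints: Pat before Kate; Grace before Olga; Bob before Mia; Kate before Grace; Olga before Bob
Method: repeatedly schedule the remaining task that has no remaining task required before it.
  Step 1: remaining {Grace, Kate, Pat, Bob, Olga, Mia}; every task except Pat still has a predecessor pending → schedule Pat.
  Step 2: remaining {Grace, Kate, Bob, Olga, Mia}; every task except Kate still has a predecessor pending → schedule Kate.
  Step 3: remaining {Grace, Bob, Olga, Mia}; every task except Grace still has a predecessor pending → schedule Grace.
  Step 4: remaining {Bob, Olga, Mia}; every task except Olga still has a predecessor pending → schedule Olga.
  Step 5: remaining {Bob, Mia}; every task except Bob still has a predecessor pending → schedule Bob.
  Step 6: only Mia remains → schedule Mia.
Resulting order:

Pat → Kate → Grace → Olga → Bob → Mia


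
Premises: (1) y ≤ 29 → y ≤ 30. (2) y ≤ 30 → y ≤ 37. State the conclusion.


Hypothetical syllogism: P → Q, Q → R ⊢ P → R
Premise 1: y ≤ 29 → y ≤ 30
Premise 2: y ≤ 30 → y ≤ 37
Chain the implications: the middle term (y ≤ 30) links the two.
Conclusion: If y ≤ 29, then y ≤ 37.

If y ≤ 29, then y ≤ 37.


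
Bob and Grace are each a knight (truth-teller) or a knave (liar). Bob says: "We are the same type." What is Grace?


Bob says: "We are the same type."
Case 1: Bob is a Knight (truth-teller)
  Statement is true → they ARE the same → Grace is also a Knight
Case 2: Bob is a Knave (liar)
  Statement is false → they are NOT the same → Grace is a Knight
In both cases, Grace is a Knight.

Knight


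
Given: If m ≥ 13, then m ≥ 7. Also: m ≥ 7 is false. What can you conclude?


Modus tollens: P → Q, ¬Q ⊢ ¬P
P: m ≥ 13
Q: m ≥ 7
We have P → Q and Q is false.
By modus tollens, P must be false.

It is not the case that m ≥ 13


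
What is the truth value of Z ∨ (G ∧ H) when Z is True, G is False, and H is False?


Z = True, G = False, H = False
Step 1: G ∧ H = False AND False = False
Step 2: Z ∨ False = True OR False = True
AND evaluated first (higher precedence); then OR applied.

True


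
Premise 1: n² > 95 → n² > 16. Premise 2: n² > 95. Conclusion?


Modus ponens: P → Q, P ⊢ Q
P: n² > 95
Q: n² > 16
We have P → Q and P is true.
By modus ponens, Q must be true.

n² > 16


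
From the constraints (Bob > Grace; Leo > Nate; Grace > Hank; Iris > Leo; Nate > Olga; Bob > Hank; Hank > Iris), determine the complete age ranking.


Constraints: Bob > Grace; Leo > Nate; Grace > Hank; Iris > Leo; Nate > Olga; Bob > Hank; Hank > Iris
Method: at each step, the next-highest is the one remaining person who never appears on the smaller side of a constraint between remaining people.
  Step 1: remaining {Bob, Iris, Olga, Leo, Grace, Hank, Nate}; on the smaller side: {Iris, Olga, Leo, Grace, Hank, Nate} → Bob is next (Bob > Grace; Bob > Hank).
  Step 2: remaining {Iris, Olga, Leo, Grace, Hank, Nate}; on the smaller side: {Iris, Olga, Leo, Hank, Nate} → Grace is next (Grace > Hank).
  Step 3: remaining {Iris, Olga, Leo, Hank, Nate}; on the smaller side: {Iris, Olga, Leo, Nate} → Hank is next (Hank > Iris).
  Step 4: remaining {Iris, Olga, Leo, Nate}; on the smaller side: {Olga, Leo, Nate} → Iris is next (Iris > Leo).
  Step 5: remaining {Olga, Leo, Nate}; on the smaller side: {Olga, Nate} → Leo is next (Leo > Nate).
  Step 6: remaining {Olga, Nate}; on the smaller side: {Olga} → Nate is next (Nate > Olga).
  Step 7: only Olga remains → lowest.
Final ranking (highest to lowest):

Bob > Grace > Hank > Iris > Leo > Nate > Olga


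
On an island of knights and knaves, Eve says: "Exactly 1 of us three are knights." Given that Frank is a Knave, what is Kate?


Eve claims exactly 1 knights among Eve, Frank, Kate.
Given: Frank is a Knave.

Case 1: Eve is a Knight (tells truth)
  Then exactly 1 of the three are knights.
  Counting Eve, Frank: 1 knight(s) so far. Need 0 more → Kate = Knave.
Case 2: Eve is a Knave (lies)
  Then the count is NOT 1.
  If Kate = Knight, count = 1 = 1 → claim would be true, contradicts lie.
  If Kate = Knave, count = 0 ≠ 1 → lie confirmed ✓

Kate is a Knave.

Knave


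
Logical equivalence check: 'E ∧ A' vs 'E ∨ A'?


Expression 1: E ∧ A
Expression 2: E ∨ A
Truth table (E A | Expr1 Expr2):
  T T |   T     T
  T F |   F     T   ← differ
  F T |   F     T   ← differ
  F F |   F     F
Counterexample: E=T, A=F gives Expr1 = F but Expr2 = T, so the expressions are NOT logically equivalent.

No


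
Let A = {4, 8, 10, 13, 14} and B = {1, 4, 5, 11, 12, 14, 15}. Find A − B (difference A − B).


A = {4, 8, 10, 13, 14}
B = {1, 4, 5, 11, 12, 14, 15}
Operation: difference A − B
In A but not B: 8, 10, 13

{8, 10, 13}


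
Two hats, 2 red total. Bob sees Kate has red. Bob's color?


Total red = 2, Kate = red
Red accounted for: 1
Remaining for Bob: 1
Bob's hat is red.

red


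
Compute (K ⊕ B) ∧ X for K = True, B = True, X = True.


K = True, B = True, X = True
Step 1: K ⊕ B = True XOR True = False
Step 2: False ∧ X = False AND True = False
XOR true when exactly one of K,B is true; then AND with X.

False


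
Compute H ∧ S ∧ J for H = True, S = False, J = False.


H = True, S = False, J = False
Step 1: H ∧ S = True AND False = False
Step 2: (False) ∧ J = (False) AND False = False
AND is true only when ALL operands are true.

False


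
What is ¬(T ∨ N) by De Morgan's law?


De Morgan's law: ¬(P ∨ Q) ≡ ¬P ∧ ¬Q
¬(T ∨ N) = ¬T ∧ ¬N

¬T ∧ ¬N


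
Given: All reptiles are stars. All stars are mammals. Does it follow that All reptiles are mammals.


Premise 1: All reptiles are stars.
Premise 2: All stars are mammals.
Conclusion: All reptiles are mammals.
Barbara syllogism (AAA-1): All A are B, All B are C → All A are C.
Middle term (stars) distributed in premise 2.

Valid


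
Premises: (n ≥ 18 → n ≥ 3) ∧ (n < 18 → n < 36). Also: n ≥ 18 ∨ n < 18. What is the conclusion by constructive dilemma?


Constructive dilemma: (P → Q) ∧ (R → S), P ∨ R ⊢ Q ∨ S
Premise 1: n ≥ 18 → n ≥ 3
Premise 2: n < 18 → n < 36
Premise 3: n ≥ 18 ∨ n < 18
Case 1: Assuming n ≥ 18, then by Premise 1, n ≥ 3.
Case 2: Assuming n < 18, then by Premise 2, n < 36.
Since one of n ≥ 18 or n < 18 must hold, we get n ≥ 3 or n < 36.

n ≥ 3 or n < 36.


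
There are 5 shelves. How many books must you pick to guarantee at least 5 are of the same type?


Pigeonhole: to guarantee k in one of n categories, need (k-1)×n + 1.
k = 5, n = 5
Minimum = (5-1) × 5 + 1 = 4 × 5 + 1

21


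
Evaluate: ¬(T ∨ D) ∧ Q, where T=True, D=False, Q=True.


T = True, D = False, Q = True
Expression: ¬(T ∨ D) ∧ Q
Step 1: T ∨ D = True OR False = True
Step 2: ¬(T ∨ D) = NOT True = False
Step 3: (False) ∧ Q = False AND True = False

False


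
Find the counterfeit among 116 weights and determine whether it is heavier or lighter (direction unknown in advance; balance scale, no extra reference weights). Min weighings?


Let n = 116. 232 possibilities (n weights × lighter/heavier); each weighing has 3 outcomes.
Bound for k weighings: say the first weighing puts j weights on each pan. If it tips, the 2j weighed weights remain suspects (each with a known direction) and k-1 weighings give 3^(k-1) outcomes; 3^(k-1) is odd, so 2j ≤ 3^(k-1) - 1. If it balances, the n - 2j unweighed weights remain with direction unknown: 2(n - 2j) ≤ 3^(k-1) - 1 by the same parity argument. Adding, n ≤ (3^(k-1) - 1) + (3^(k-1) - 1)/2 = (3^k - 3)/2, and the classical three-group strategy achieves this (3 weights in 2 weighings, 12 in 3, 39 in 4, 120 in 5).
So we need the smallest k with (3^k - 3)/2 ≥ 116.
k = 4: (3^4 - 3)/2 = 39 < 116 ✗
k = 5: (3^5 - 3)/2 = 120 ≥ 116 ✓

5


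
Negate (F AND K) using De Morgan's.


De Morgan's law: ¬(P ∧ Q) ≡ ¬P ∨ ¬Q
¬(F ∧ K) = ¬F ∨ ¬K

¬F ∨ ¬K


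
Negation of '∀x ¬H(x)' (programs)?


Original: ∀x ¬H(x)
Rule: ¬∀→∃, ¬∃→∀, negate predicate.
Negation: ∃x H(x)

∃x H(x)


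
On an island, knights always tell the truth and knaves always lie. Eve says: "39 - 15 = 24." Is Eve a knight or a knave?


Statement: "39 - 15 = 24."
Actual: 39 - 15 = 24
Claimed: 24
Statement is TRUE → Eve tells the truth → Knight

Knight


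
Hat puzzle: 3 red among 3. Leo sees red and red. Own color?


Total red = 3, seen red = 2
Own red = 3 - 2 = 1
Leo's hat is red.

red


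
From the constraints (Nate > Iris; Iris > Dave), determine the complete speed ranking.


Constraints: Nate > Iris; Iris > Dave
Method: at each step, the next-highest is the one remaining person who never appears on the smaller side of a constraint between remaining people.
  Step 1: remaining {Nate, Iris, Dave}; on the smaller side: {Iris, Dave} → Nate is next (Nate > Iris).
  Step 2: remaining {Iris, Dave}; on the smaller side: {Dave} → Iris is next (Iris > Dave).
  Step 3: only Dave remains → lowest.
Final ranking (highest to lowest):

Nate > Iris > Dave


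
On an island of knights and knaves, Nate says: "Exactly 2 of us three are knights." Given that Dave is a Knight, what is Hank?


Nate claims exactly 2 knights among Nate, Dave, Hank.
Given: Dave is a Knight.

Case 1: Nate is a Knight (tells truth)
  Then exactly 2 of the three are knights.
  Counting Nate, Dave: 2 knight(s) so far. Need 0 more → Hank = Knave.
Case 2: Nate is a Knave (lies)
  Then the count is NOT 2.
  If Hank = Knight, count = 2 = 2 → claim would be true, contradicts lie.
  If Hank = Knave, count = 1 ≠ 2 → lie confirmed ✓

Hank is a Knave.

Knave


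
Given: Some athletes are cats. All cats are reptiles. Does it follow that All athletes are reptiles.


Premise 1: Some athletes are cats.
Premise 2: All cats are reptiles.
Conclusion: All athletes are reptiles.
Fallacy: illicit minor. The minor term (athletes) is distributed in the conclusion ('All athletes ...') but undistributed in its premise ('Some athletes are cats' doesn't cover all athletes).
Only 'Some athletes are reptiles' follows, not 'All'.

Invalid


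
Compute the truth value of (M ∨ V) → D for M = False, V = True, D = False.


M = False, V = True, D = False
Step 1: M ∨ V = False OR True = True
Step 2: (True) → D: false only when antecedent=True and D=False.
Result: False

False


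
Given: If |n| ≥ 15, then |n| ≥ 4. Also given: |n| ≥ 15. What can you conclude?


Modus ponens: P → Q, P ⊢ Q
P: |n| ≥ 15
Q: |n| ≥ 4
We have P → Q and P is true.
By modus ponens, Q must be true.

|n| ≥ 4


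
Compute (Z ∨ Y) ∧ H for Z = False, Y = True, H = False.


Z = False, Y = True, H = False
Step 1: Z ∨ Y = False OR True = True
Step 2: True ∧ H = True AND False = False
OR is true when at least one operand is true; AND requires both.

False


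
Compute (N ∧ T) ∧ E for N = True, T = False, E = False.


N = True, T = False, E = False
Step 1: N ∧ T = True AND False = False
Step 2: False ∧ E = False AND False = False
AND is true only when ALL operands are true.

False


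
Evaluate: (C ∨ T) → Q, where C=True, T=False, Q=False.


C = True, T = False, Q = False
Expression: (C ∨ T) → Q
Step 1: C ∨ T = True OR False = True
Step 2: (True) → Q = True → False (false only if antecedent True and consequent False) = False

False


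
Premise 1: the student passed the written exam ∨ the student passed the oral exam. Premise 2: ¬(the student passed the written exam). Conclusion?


Disjunctive syllogism: P ∨ Q, ¬P ⊢ Q
Disjunction: the student passed the written exam ∨ the student passed the oral exam
We know it is not the case that the student passed the written exam.
By disjunctive syllogism, the other disjunct must be true.

The student passed the oral exam


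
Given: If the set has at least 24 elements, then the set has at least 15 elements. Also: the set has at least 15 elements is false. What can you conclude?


Modus tollens: P → Q, ¬Q ⊢ ¬P
P: the set has at least 24 elements
Q: the set has at least 15 elements
We have P → Q and Q is false.
By modus tollens, P must be false.

It is not the case that the set has at least 24 elements


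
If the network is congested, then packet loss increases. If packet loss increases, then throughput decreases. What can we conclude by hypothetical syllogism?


Hypothetical syllogism: P → Q, Q → R ⊢ P → R
Premise 1: the network is congested → packet loss increases
Premise 2: packet loss increases → throughput decreases
Chain the implications: the middle term (packet loss increases) links the two.
Conclusion: If the network is congested, then throughput decreases.

If the network is congested, then throughput decreases.


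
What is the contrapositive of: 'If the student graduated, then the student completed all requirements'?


Original: If the student graduated, then the student completed all requirements
Contrapositive: If ¬Q, then ¬P
Negate Q: not (the student completed all requirements)
Negate P: not (the student graduated)

If not (the student completed all requirements), then not (the student graduated).


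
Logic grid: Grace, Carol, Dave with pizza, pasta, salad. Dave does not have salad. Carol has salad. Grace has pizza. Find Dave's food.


From clues:
  Carol → salad
  Grace → pizza
By elimination, Dave gets the remaining.

pasta


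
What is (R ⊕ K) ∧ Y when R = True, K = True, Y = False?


R = True, K = True, Y = False
Step 1: R ⊕ K = True XOR True = False
Step 2: False ∧ Y = False AND False = False
XOR true when exactly one of R,K is true; then AND with Y.

False


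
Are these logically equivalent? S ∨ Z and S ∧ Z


Expression 1: S ∨ Z
Expression 2: S ∧ Z
Truth table (S Z | Expr1 Expr2):
  T T |   T     T
  T F |   T     F   ← differ
  F T |   T     F   ← differ
  F F |   F     F
Counterexample: S=T, Z=F gives Expr1 = T but Expr2 = F, so the expressions are NOT logically equivalent.

No


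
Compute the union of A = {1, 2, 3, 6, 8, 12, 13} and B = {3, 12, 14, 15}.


A = {1, 2, 3, 6, 8, 12, 13}
B = {3, 12, 14, 15}
Operation: union
All elements combined: 1, 2, 3, 6, 8, 12, 13, 14, 15

{1, 2, 3, 6, 8, 12, 13, 14, 15}


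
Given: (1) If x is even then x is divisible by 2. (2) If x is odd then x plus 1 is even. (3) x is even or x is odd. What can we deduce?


Constructive dilemma: (P → Q) ∧ (R → S), P ∨ R ⊢ Q ∨ S
Premise 1: x is even → x is divisible by 2
Premise 2: x is odd → x plus 1 is even
Premise 3: x is even ∨ x is odd
Case 1: Assuming x is even, then by Premise 1, x is divisible by 2.
Case 2: Assuming x is odd, then by Premise 2, x plus 1 is even.
Since one of x is even or x is odd must hold, we get x is divisible by 2 or x plus 1 is even.

x is divisible by 2 or x plus 1 is even.


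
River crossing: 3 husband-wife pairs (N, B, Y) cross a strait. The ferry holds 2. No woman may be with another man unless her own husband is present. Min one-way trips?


Label couples N, B, Y (H = husband, W = wife).
Counting alone: 6 people, the ferry carries 2 and someone must bring it back, so each round trip nets at most +1 on the far side until the last crossing → at least 9 trips. The jealousy constraint makes 9 impossible; the shortest valid schedule has 11:
1. WN+WB →  (far: WN,WB; near: HN,HB,HY,WY)
2. WN ←       (far: WB; near: HN,HB,HY,WN,WY)
3. WN+WY →  (far: WN,WB,WY; near: HN,HB,HY)
4. WN ←       (far: WB,WY; near: HN,HB,HY,WN)
5. HB+HY →  (far: HB,WB,HY,WY; near: HN,WN)
6. HB+WB ←  (far: HY,WY; near: HN,WN,HB,WB)
7. HN+HB →  (far: HN,HB,HY,WY; near: WN,WB)
8. WY ←       (far: HN,HB,HY; near: WN,WB,WY)
9. WN+WB →  (far: HN,WN,HB,WB,HY; near: WY)
10. HY ←      (far: HN,WN,HB,WB; near: HY,WY)
11. HY+WY → (far: all six; near: empty)
In every state each wife is either with her husband or with no other man.
Minimum trips = 11

11


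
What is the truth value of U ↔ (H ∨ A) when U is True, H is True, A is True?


U = True, H = True, A = True
Step 1: H ∨ A = True OR True = True
Step 2: U ↔ (True): true when both sides have same truth value.
Result: True ↔ True = True

True


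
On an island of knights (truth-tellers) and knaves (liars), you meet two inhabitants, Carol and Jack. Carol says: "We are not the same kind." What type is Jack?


Carol says: "We are not the same kind."
Case 1: Carol is a Knight (truth-teller)
  Statement is true → they ARE different → Jack is a Knave
Case 2: Carol is a Knave (liar)
  Statement is false → they are NOT different → Jack is a Knave
In both cases, Jack is a Knave.

Knave


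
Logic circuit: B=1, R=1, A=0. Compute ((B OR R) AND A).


B OR R = 1|1 = 1
1 AND 0 = 0

0


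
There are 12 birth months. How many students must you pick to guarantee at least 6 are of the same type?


Pigeonhole: to guarantee k in one of n categories, need (k-1)×n + 1.
k = 6, n = 12
Minimum = (6-1) × 12 + 1 = 5 × 12 + 1

61


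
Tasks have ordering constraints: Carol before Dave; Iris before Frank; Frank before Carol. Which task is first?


Constraints: Carol before Dave; Iris before Frank; Frank before Carol
The first task can have nothing scheduled before it, so it must never appear on the right of a 'before'.
Tasks appearing after some 'before': Dave, Frank, Carol.
The only task not in that list is Iris → it is first.

Iris


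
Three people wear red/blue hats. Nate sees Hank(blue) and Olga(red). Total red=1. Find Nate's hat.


Total red = 1, seen red = 1
Own red = 1 - 1 = 0
Nate's hat is blue.

blue


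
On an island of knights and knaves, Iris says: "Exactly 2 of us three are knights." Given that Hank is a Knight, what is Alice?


Iris claims exactly 2 knights among Iris, Hank, Alice.
Given: Hank is a Knight.

Case 1: Iris is a Knight (tells truth)
  Then exactly 2 of the three are knights.
  Counting Iris, Hank: 2 knight(s) so far. Need 0 more → Alice = Knave.
Case 2: Iris is a Knave (lies)
  Then the count is NOT 2.
  If Alice = Knight, count = 2 = 2 → claim would be true, contradicts lie.
  If Alice = Knave, count = 1 ≠ 2 → lie confirmed ✓

Alice is a Knave.

Knave


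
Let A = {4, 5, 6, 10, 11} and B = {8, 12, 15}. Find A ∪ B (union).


A = {4, 5, 6, 10, 11}
B = {8, 12, 15}
Operation: union
All elements combined: 4, 5, 6, 8, 10, 11, 12, 15

{4, 5, 6, 8, 10, 11, 12, 15}


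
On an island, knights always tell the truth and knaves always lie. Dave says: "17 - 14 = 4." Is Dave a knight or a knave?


Statement: "17 - 14 = 4."
Actual: 17 - 14 = 3
Claimed: 4
Statement is FALSE → Dave lies → Knave

Knave


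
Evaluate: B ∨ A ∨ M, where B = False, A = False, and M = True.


B = False, A = False, M = True
Step 1: B ∨ A = False OR False = False
Step 2: False ∨ M = False OR True = True
OR is true when at least one operand is true.

True


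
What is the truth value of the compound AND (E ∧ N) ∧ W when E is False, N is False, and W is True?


E = False, N = False, W = True
Step 1: E ∧ N = False AND False = False
Step 2: False ∧ W = False AND True = False
AND is true only when ALL operands are true.

False


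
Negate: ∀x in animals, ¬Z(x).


Original: ∀x ¬Z(x)
Rule: ¬∀→∃, ¬∃→∀, negate predicate.
Negation: ∃x Z(x)

∃x Z(x)


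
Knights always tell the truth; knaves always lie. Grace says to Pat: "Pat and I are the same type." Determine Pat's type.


Grace says: "Pat and I are the same type."
Case 1: Grace is a Knight (truth-teller)
  Statement is true → they ARE the same → Pat is also a Knight
Case 2: Grace is a Knave (liar)
  Statement is false → they are NOT the same → Pat is a Knight
In both cases, Pat is a Knight.

Knight


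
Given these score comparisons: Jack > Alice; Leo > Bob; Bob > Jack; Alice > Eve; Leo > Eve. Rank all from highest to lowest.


Constraints: Jack > Alice; Leo > Bob; Bob > Jack; Alice > Eve; Leo > Eve
Method: at each step, the next-highest is the one remaining person who never appears on the smaller side of a constraint between remaining people.
  Step 1: remaining {Alice, Jack, Eve, Leo, Bob}; on the smaller side: {Alice, Jack, Eve, Bob} → Leo is next (Leo > Bob; Leo > Eve).
  Step 2: remaining {Alice, Jack, Eve, Bob}; on the smaller side: {Alice, Jack, Eve} → Bob is next (Bob > Jack).
  Step 3: remaining {Alice, Jack, Eve}; on the smaller side: {Alice, Eve} → Jack is next (Jack > Alice).
  Step 4: remaining {Alice, Eve}; on the smaller side: {Eve} → Alice is next (Alice > Eve).
  Step 5: only Eve remains → lowest.
Final ranking (highest to lowest):

Leo > Bob > Jack > Alice > Eve


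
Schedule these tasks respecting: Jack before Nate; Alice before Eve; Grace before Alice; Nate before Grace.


Constraints: Jack before Nate; Alice before Eve; Grace before Alice; Nate before Grace
Method: repeatedly schedule the remaining task that has no remaining task required before it.
  Step 1: remaining {Jack, Grace, Eve, Alice, Nate}; every task except Jack still has a predecessor pending → schedule Jack.
  Step 2: remaining {Grace, Eve, Alice, Nate}; every task except Nate still has a predecessor pending → schedule Nate.
  Step 3: remaining {Grace, Eve, Alice}; every task except Grace still has a predecessor pending → schedule Grace.
  Step 4: remaining {Eve, Alice}; every task except Alice still has a predecessor pending → schedule Alice.
  Step 5: only Eve remains → schedule Eve.
Resulting order:

Jack → Nate → Grace → Alice → Eve


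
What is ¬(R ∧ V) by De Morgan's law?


De Morgan's law: ¬(P ∧ Q) ≡ ¬P ∨ ¬Q
¬(R ∧ V) = ¬R ∨ ¬V

¬R ∨ ¬V


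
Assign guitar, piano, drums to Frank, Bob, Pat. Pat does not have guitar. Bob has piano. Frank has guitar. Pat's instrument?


From clues:
  Frank → guitar
  Bob → piano
By elimination, Pat gets the remaining.

drums


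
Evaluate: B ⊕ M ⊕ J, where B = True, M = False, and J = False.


B = True, M = False, J = False
Step 1: B ⊕ M = True XOR False = True
Step 2: True ⊕ J = True XOR False = True
XOR is true when an odd number of operands are true.

True


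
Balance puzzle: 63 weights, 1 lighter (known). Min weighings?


Each weighing has 3 outcomes (left heavy / balance / right heavy), so k weighings distinguish at most 3^k cases; splitting into three near-equal groups achieves this.
Need 3^k ≥ 63: 3^3 = 27 < 63 ≤ 3^4 = 81
k = ⌈log₃(63)⌉ = 4

4


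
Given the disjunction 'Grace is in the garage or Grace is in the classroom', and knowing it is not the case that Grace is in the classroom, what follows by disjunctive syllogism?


Disjunctive syllogism: P ∨ Q, ¬P ⊢ Q
Disjunction: Grace is in the garage ∨ Grace is in the classroom
We know it is not the case that Grace is in the classroom.
By disjunctive syllogism, the other disjunct must be true.

Grace is in the garage


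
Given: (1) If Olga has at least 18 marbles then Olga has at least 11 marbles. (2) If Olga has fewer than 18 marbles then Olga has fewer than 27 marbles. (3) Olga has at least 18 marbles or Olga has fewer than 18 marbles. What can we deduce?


Constructive dilemma: (P → Q) ∧ (R → S), P ∨ R ⊢ Q ∨ S
Premise 1: Olga has at least 18 marbles → Olga has at least 11 marbles
Premise 2: Olga has fewer than 18 marbles → Olga has fewer than 27 marbles
Premise 3: Olga has at least 18 marbles ∨ Olga has fewer than 18 marbles
Case 1: Assuming Olga has at least 18 marbles, then by Premise 1, Olga has at least 11 marbles.
Case 2: Assuming Olga has fewer than 18 marbles, then by Premise 2, Olga has fewer than 27 marbles.
Since one of Olga has at least 18 marbles or Olga has fewer than 18 marbles must hold, we get Olga has at least 11 marbles or Olga has fewer than 27 marbles.

Olga has at least 11 marbles or Olga has fewer than 27 marbles.


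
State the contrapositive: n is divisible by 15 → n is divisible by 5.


Original: If n is divisible by 15, then n is divisible by 5
Contrapositive: If ¬Q, then ¬P
Negate Q: not (n is divisible by 5)
Negate P: not (n is divisible by 15)

If not (n is divisible by 5), then not (n is divisible by 15).


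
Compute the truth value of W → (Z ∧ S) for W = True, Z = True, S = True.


W = True, Z = True, S = True
Step 1: Z ∧ S = True AND True = True
Step 2: W → (True): false only when W=True and consequent=False.
Result: True

True


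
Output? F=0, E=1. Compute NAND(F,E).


F AND E = 0
NOT(0) = 1

1


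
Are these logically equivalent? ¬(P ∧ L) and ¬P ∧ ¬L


Expression 1: ¬(P ∧ L)
Expression 2: ¬P ∧ ¬L
Truth table (P L | Expr1 Expr2):
  T T |   F     F
  T F |   T     F   ← differ
  F T |   T     F   ← differ
  F F |   T     T
Counterexample: P=T, L=F gives Expr1 = T but Expr2 = F, so the expressions are NOT logically equivalent.

No


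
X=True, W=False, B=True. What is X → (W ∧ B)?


X = True, W = False, B = True
Expression: X → (W ∧ B)
Step 1: W ∧ B = False AND True = False
Step 2: X → (False) = True → False = False

False


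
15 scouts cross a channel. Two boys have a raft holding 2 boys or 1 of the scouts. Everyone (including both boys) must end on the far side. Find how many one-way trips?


Per crossing of one of the scouts: boys→, one←, one of the scouts→, one← = 4 trips
15 × 4 = 60, + 1 final boys→ = 61
Minimum trips = 61

61
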